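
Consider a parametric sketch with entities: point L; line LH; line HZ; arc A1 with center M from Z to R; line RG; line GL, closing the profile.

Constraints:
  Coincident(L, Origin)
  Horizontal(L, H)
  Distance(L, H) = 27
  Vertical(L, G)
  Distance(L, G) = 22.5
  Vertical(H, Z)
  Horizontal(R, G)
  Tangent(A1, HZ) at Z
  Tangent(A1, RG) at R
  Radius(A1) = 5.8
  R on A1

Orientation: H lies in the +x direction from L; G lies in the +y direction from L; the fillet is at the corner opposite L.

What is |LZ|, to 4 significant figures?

31.75

L is at the origin; LH is horizontal with |LH| = 27.0 and H on the +x side, so H = (27.00, 0.000). L and G share the same x with |LG| = 22.5 and G on the +y side, so G = (0.000, 22.50). The virtual corner opposite L is at (27.00, 22.50). Since A1 is tangent to HZ there, MZ ⟂ HZ and since A1 is tangent to RG there, MR ⟂ RG, with radius 5.8, so the center M sits 5.8 in from both sides at M = (21.20, 16.70). That places the tangent points at Z = (27.00, 16.70) on HZ and R = (21.20, 22.50) on RG. Then |LZ| = |Z − L| = 31.75.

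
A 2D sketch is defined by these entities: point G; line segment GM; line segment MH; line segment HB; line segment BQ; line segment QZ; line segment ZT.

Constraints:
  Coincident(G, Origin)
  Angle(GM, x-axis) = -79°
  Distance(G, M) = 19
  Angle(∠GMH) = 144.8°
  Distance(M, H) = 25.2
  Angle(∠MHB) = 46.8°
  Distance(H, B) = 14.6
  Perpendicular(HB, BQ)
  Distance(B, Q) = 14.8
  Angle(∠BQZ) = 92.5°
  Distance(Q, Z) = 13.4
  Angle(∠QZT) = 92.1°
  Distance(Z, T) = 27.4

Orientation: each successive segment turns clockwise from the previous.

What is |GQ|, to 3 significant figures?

22.5

G is at the origin; GM runs at -79.0° with length 19.0, so M = (3.63, -18.7). ∠GMH = 144.8° gives MH at -114° from the x-axis; with |MH| = 25.2, H = (-6.70, -41.6). ∠MHB = 46.8° gives HB at 113° from the x-axis; with |HB| = 14.6, B = (-12.3, -28.2). The perpendicularity gives BQ at right angles to HB, so BQ runs at 22.6°; with |BQ| = 14.8, Q = (1.35, -22.5). Then |GQ| = |Q − G| = 22.5.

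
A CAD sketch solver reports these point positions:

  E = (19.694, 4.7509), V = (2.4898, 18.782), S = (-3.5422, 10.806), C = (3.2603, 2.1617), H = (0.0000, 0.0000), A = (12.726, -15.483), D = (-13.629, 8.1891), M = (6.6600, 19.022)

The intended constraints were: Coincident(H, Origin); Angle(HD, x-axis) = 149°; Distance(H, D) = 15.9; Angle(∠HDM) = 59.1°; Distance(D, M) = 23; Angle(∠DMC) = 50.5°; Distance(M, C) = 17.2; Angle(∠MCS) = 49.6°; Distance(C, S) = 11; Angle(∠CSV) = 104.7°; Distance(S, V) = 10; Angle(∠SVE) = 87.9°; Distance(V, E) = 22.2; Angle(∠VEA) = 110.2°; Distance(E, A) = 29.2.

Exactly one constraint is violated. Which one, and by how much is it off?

Distance(E, A) = 29.2 — off by 7.80.

H = (0.00, 0.00) ✓; HD at 149.0° ✓; |HD| = 15.90 ✓; ∠HDM = 59.10° ✓; |DM| = 23.00 ✓; ∠DMC = 50.50° ✓; |MC| = 17.20 ✓; ∠MCS = 49.60° ✓; |CS| = 11.00 ✓; ∠CSV = 104.7° ✓; |SV| = 10.00 ✓; ∠SVE = 87.90° ✓; |VE| = 22.20 ✓; ∠VEA = 110.2° ✓; |EA| = 21.40 ✗.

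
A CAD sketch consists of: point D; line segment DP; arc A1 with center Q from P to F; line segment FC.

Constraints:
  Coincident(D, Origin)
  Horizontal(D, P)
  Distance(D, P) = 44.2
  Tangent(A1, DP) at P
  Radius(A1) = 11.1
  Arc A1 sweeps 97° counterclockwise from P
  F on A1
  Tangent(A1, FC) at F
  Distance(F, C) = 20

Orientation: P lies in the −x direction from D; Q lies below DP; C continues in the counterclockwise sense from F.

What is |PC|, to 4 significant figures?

33.42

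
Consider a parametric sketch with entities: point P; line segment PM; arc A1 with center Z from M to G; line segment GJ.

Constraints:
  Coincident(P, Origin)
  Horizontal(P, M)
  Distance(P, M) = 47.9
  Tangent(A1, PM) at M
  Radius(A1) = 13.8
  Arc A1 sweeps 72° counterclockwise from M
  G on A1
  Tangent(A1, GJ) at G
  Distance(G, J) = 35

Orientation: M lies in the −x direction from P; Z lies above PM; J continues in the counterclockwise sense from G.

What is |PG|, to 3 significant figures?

36.1

P is at the origin; P and M share the same y with |PM| = 47.9 and M on the −x side, so M = (-47.9, 0.00). Tangency of A1 to PM means the radius ZM is perpendicular to PM, so Z = M + (0, 13.8) = (-47.9, 13.8). On A1, M sits at bearing -90° from Z; a 72° counterclockwise sweep puts G at bearing -18°, so G = Z + 13.8·(cos -18°, sin -18°) = (-34.8, 9.54). Then |PG| = |G − P| = 36.1.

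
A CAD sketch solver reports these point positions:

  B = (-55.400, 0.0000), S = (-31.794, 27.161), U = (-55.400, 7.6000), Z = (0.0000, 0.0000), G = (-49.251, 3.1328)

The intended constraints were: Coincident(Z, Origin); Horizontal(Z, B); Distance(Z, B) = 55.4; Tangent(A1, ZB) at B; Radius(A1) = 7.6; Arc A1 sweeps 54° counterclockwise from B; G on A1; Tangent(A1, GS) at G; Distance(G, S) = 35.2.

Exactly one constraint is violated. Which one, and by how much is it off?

Distance(G, S) = 35.2 — off by 5.50.

Z = (0.00, 0.00) ✓; Z.y = 0.00, B.y = 0.00 ✓; |ZB| = 55.40 ✓; ∠(UB, BZ) = 90.00° ✓; |UB| = 7.600 ✓; bearing(U→G) − bearing(U→B) = 54.00° ✓; |UG| = 7.600 ✓; ∠(UG, GS) = 90.00° ✓; |GS| = 29.70 ✗.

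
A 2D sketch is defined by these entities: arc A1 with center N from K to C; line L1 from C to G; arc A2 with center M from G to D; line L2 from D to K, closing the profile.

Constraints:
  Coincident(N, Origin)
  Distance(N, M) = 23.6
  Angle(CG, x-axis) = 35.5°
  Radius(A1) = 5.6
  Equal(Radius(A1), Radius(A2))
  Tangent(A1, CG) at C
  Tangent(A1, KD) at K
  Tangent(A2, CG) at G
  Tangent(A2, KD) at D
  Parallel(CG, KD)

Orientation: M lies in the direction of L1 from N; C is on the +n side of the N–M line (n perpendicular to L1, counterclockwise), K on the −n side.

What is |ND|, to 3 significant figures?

24.3

The slot axis is L1's direction at 35.5°, so u = (cos 35.5°, sin 35.5°) = (0.814, 0.581) and n = (−sin 35.5°, cos 35.5°) = (-0.581, 0.814). N is at the origin and M lies 23.6 along u from N, so M = 23.6·u = (19.2, 13.7). Tangency of A1 to both parallel lines with radius 5.6 puts C and K at N ± 5.6·n: C = (-3.25, 4.56), K = (3.25, -4.56). Equal radii place G and D the same way about M: G = M + 5.6·n = (16.0, 18.3), D = M − 5.6·n = (22.5, 9.15). Then |ND| = |D − N| = 24.3.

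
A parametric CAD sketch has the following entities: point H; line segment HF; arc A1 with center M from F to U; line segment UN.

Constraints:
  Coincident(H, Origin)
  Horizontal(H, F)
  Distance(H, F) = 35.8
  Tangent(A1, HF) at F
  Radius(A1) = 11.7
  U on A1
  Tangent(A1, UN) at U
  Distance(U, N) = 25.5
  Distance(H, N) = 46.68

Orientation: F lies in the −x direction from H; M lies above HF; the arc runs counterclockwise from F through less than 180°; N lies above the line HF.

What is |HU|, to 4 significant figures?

27.38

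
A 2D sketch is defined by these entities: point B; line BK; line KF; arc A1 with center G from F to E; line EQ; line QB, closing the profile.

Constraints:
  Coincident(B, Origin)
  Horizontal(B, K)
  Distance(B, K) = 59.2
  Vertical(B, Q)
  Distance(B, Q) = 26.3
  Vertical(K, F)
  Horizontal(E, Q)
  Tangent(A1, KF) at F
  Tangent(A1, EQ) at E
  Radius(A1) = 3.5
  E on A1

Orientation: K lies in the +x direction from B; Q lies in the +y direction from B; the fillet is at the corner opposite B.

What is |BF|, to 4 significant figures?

63.44

B is at the origin; B and K share the same y with |BK| = 59.2 and K on the +x side, so K = (59.20, 0.000). BQ is vertical with |BQ| = 26.3 and Q on the +y side, so Q = (0.000, 26.30). The virtual corner opposite B is at (59.20, 26.30). Tangency of A1 to KF means the radius GF is perpendicular to KF and A1 meets EQ tangentially, so GE is at right angles to EQ, with radius 3.5, so the center G sits 3.5 in from both sides at G = (55.70, 22.80). That places the tangent points at F = (59.20, 22.80) on KF and E = (55.70, 26.30) on EQ. Then |BF| = |F − B| = 63.44.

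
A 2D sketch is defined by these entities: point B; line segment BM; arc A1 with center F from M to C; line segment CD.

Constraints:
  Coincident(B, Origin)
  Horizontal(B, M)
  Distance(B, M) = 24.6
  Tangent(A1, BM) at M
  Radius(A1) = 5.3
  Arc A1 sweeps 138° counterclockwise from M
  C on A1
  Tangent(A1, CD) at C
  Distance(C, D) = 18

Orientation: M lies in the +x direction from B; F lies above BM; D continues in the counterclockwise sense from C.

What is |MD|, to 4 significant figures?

23.44

On A1, M sits at bearing -90° from F; a 138° counterclockwise sweep puts C at bearing 48°, so C = F + 5.3·(cos 48°, sin 48°) = (28.15, 9.239). Since A1 is tangent to CD there, FC ⟂ CD, so CD runs along (−sin 48°, cos 48°); with |CD| = 18.0, D = (14.77, 21.28). Then |MD| = |D − M| = 23.44.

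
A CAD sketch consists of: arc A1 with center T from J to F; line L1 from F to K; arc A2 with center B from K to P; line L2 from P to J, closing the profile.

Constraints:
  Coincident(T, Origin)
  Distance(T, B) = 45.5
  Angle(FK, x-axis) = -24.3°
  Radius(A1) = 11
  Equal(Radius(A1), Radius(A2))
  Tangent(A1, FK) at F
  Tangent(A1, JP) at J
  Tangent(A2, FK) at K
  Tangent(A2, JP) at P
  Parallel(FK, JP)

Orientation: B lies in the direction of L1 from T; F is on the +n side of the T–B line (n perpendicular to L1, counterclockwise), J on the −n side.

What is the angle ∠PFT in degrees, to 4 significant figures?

64.20°

The slot axis is L1's direction at -24.3°, so u = (cos -24.3°, sin -24.3°) = (0.9114, -0.4115) and n = (−sin -24.3°, cos -24.3°) = (0.4115, 0.9114). T is at the origin and B lies 45.5 along u from T, so B = 45.5·u = (41.47, -18.72). Tangency of A1 to both parallel lines with radius 11.0 puts F and J at T ± 11.0·n: F = (4.527, 10.03), J = (-4.527, -10.03). Equal radii place K and P the same way about B: K = B + 11.0·n = (46.00, -8.698), P = B − 11.0·n = (36.94, -28.75). Then cos ∠PFT = FP·FT / (|FP||FT|), giving 64.20°.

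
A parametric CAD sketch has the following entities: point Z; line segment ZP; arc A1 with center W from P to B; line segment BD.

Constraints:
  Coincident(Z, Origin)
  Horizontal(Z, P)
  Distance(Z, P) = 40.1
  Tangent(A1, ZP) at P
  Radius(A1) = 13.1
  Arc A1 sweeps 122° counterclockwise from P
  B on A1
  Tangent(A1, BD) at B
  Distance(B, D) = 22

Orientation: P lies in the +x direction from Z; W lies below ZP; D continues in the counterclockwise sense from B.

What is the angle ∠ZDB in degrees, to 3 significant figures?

14.4°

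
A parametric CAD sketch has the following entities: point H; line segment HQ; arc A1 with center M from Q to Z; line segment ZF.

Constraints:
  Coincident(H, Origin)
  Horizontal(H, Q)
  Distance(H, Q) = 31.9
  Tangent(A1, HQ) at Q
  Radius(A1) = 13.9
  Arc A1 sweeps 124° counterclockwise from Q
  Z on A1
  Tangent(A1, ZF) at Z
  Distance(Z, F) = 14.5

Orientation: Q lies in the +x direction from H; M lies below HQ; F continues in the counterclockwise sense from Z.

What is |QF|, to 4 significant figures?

33.87

H is at the origin; H and Q share the same y with |HQ| = 31.9 and Q on the +x side, so Q = (31.90, 0.000). The tangent condition forces MQ to be normal to HQ, so M = Q + (0, -13.9) = (31.90, -13.90). On A1, Q sits at bearing 90° from M; a 124° counterclockwise sweep puts Z at bearing 214°, so Z = M + 13.9·(cos 214°, sin 214°) = (20.38, -21.67). The tangent condition forces MZ to be normal to ZF, so ZF runs along (−sin 214°, cos 214°); with |ZF| = 14.5, F = (28.48, -33.69). Then |QF| = |F − Q| = 33.87.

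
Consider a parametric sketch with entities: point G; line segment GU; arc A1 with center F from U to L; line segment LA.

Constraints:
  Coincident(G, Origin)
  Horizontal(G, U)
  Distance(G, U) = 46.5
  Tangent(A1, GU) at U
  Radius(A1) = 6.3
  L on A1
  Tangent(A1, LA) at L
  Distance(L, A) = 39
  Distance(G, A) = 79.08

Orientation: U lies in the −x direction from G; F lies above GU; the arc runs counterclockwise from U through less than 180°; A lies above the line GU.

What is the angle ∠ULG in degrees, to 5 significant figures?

98.916°

Checks: ∠(FU, UG) = 90.00° ✓; |FU| = 6.300 ✓; |FL| = 6.300 ✓; ∠(FL, LA) = 90.00° ✓; |LA| = 39.00 ✓; |GA| = 79.08 ✓.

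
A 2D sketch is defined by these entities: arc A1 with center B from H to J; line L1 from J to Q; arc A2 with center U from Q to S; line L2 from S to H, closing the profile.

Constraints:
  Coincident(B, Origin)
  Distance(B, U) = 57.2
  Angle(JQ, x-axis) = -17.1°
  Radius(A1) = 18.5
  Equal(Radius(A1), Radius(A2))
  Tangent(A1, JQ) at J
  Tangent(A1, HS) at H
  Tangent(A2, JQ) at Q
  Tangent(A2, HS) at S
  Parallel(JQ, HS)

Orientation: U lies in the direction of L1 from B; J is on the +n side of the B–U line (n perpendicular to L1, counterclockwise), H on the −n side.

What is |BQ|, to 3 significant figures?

60.1

The slot axis is L1's direction at -17.1°, so u = (cos -17.1°, sin -17.1°) = (0.956, -0.294) and n = (−sin -17.1°, cos -17.1°) = (0.294, 0.956). B is at the origin and U lies 57.2 along u from B, so U = 57.2·u = (54.7, -16.8). Tangency of A1 to both parallel lines with radius 18.5 puts J and H at B ± 18.5·n: J = (5.44, 17.7), H = (-5.44, -17.7). Equal radii place Q and S the same way about U: Q = U + 18.5·n = (60.1, 0.863), S = U − 18.5·n = (49.2, -34.5). Then |BQ| = |Q − B| = 60.1.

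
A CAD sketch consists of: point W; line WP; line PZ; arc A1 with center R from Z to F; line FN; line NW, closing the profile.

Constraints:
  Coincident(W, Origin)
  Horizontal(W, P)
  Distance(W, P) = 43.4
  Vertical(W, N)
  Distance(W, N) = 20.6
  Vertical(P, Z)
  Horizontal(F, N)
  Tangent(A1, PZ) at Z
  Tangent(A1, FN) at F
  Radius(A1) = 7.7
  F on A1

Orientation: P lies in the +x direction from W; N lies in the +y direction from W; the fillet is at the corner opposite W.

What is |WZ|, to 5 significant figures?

45.277

The virtual corner opposite W is at (43.400, 20.600). The tangent condition forces RZ to be normal to PZ and since A1 is tangent to FN there, RF ⟂ FN, with radius 7.7, so the center R sits 7.7 in from both sides at R = (35.700, 12.900). That places the tangent points at Z = (43.400, 12.900) on PZ and F = (35.700, 20.600) on FN. Then |WZ| = |Z − W| = 45.277.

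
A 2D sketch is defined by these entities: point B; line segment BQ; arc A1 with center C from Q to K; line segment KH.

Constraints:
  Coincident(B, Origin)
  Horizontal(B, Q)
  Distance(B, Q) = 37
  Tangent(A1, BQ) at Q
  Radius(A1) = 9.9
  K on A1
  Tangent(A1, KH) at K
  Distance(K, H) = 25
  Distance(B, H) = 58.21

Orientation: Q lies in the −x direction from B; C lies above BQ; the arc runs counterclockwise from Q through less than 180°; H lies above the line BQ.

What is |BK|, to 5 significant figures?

33.970

Checks: B.y = 0.00, Q.y = 0.00 ✓; |CK| = 9.900 ✓; ∠(CK, KH) = 90.00° ✓; |KH| = 25.00 ✓; |BH| = 58.21 ✓.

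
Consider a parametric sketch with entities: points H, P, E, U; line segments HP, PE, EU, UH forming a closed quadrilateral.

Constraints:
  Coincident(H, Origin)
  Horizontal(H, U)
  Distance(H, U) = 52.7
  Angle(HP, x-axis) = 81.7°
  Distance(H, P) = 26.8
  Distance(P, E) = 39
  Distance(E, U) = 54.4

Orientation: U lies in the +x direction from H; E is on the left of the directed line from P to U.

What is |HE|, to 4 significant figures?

61.47

H is at the origin; H and U share the same y with |HU| = 52.7 and U in +x, so U = (52.7, 0). HP runs at 81.7° with |HP| = 26.8, so P = (3.869, 26.52). E is determined by |PE| = 39.0 and |EU| = 54.4 together: it lies at the intersection of circle(P, 39.0) and circle(U, 54.4). With |PU| = 55.57, the foot of the radical line on PU is 14.84 from P and the perpendicular offset is √(39.0² − 14.84²) = 36.07. Taking the left-of-PU solution: E = (34.12, 51.13).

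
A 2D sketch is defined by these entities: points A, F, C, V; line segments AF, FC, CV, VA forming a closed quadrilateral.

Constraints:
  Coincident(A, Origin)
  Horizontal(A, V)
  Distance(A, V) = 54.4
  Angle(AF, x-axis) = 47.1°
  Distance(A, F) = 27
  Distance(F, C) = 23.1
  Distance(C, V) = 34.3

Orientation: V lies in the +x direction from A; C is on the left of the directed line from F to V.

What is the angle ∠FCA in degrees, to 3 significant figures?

10.4°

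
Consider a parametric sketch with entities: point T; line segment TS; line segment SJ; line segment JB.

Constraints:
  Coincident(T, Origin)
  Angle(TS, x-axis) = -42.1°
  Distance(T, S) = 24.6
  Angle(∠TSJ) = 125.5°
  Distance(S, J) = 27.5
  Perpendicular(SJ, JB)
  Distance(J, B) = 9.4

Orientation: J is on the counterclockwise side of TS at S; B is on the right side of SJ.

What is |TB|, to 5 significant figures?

51.107

T is at the origin; TS runs at -42.1° with length 24.6, so S = 24.6·(cos -42.1°, sin -42.1°) = (18.253, -16.492). ∠TSJ = 125.5°, so SJ runs at -42.1° + (180° − 125.5°) = 12.400° from the x-axis; with |SJ| = 27.5, J = S + 27.5·(cos 12.400°, sin 12.400°) = (45.111, -10.587). SJ ⟂ JB; with |JB| = 9.4 on the right of SJ, B = J + 9.4·(0.21474, -0.97667) = (47.130, -19.768). Then |TB| = |B − T| = 51.107.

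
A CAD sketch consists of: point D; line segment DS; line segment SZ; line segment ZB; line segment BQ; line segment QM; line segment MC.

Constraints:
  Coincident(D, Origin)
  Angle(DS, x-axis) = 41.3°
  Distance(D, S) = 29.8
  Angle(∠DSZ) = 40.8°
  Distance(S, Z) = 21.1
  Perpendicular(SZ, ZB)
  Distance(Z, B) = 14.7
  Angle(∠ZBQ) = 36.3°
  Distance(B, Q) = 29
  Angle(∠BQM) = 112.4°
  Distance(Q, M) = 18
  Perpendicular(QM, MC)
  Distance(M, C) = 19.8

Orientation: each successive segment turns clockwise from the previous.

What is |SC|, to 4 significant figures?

33.19

D is at the origin; DS runs at 41.3° with length 29.8, so S = (22.39, 19.67). ∠DSZ = 40.8° gives SZ at -97.90° from the x-axis; with |SZ| = 21.1, Z = (19.49, -1.232). The perpendicularity gives ZB at right angles to SZ, so ZB runs at 172.1°; with |ZB| = 14.7, B = (4.927, 0.7887). ∠ZBQ = 36.3° gives BQ at 28.40° from the x-axis; with |BQ| = 29.0, Q = (30.44, 14.58). ∠BQM = 112.4° gives QM at -39.20° from the x-axis; with |QM| = 18.0, M = (44.39, 3.205). The perpendicularity gives MC at right angles to QM, so MC runs at -129.2°; with |MC| = 19.8, C = (31.87, -12.14). Then |SC| = |C − S| = 33.19.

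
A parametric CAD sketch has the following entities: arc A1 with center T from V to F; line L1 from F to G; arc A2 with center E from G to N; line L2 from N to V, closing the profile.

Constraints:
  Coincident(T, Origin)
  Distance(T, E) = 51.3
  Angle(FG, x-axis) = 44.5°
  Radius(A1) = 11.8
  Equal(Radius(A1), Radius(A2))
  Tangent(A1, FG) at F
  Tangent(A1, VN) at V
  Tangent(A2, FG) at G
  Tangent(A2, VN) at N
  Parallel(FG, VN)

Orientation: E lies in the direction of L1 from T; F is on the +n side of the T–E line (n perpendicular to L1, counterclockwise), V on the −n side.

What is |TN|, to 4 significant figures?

52.64

Tangency of A1 to both parallel lines with radius 11.8 puts F and V at T ± 11.8·n: F = (-8.271, 8.416), V = (8.271, -8.416). Equal radii place G and N the same way about E: G = E + 11.8·n = (28.32, 44.37), N = E − 11.8·n = (44.86, 27.54). Then |TN| = |N − T| = 52.64.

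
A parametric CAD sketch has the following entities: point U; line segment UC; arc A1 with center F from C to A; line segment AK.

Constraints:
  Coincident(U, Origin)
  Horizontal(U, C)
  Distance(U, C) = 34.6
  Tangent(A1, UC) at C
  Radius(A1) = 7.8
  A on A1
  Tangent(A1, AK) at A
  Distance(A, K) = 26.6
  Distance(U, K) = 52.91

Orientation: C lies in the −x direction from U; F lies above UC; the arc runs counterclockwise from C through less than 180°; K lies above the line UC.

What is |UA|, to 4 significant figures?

29.86

Checks: ∠(FC, CU) = 90.00° ✓; |FC| = 7.800 ✓; |FA| = 7.800 ✓; ∠(FA, AK) = 90.00° ✓; |AK| = 26.60 ✓; |UK| = 52.91 ✓.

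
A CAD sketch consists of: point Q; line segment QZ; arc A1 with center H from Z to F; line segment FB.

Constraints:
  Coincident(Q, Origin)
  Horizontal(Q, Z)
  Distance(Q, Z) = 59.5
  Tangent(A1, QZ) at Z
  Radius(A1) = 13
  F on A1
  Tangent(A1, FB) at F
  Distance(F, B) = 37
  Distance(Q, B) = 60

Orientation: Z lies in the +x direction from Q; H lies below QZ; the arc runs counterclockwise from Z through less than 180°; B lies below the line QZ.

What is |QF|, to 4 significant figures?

47.91

Checks: |HF| = 13.00 ✓; ∠(HF, FB) = 90.00° ✓; |FB| = 37.00 ✓; |QB| = 60.00 ✓.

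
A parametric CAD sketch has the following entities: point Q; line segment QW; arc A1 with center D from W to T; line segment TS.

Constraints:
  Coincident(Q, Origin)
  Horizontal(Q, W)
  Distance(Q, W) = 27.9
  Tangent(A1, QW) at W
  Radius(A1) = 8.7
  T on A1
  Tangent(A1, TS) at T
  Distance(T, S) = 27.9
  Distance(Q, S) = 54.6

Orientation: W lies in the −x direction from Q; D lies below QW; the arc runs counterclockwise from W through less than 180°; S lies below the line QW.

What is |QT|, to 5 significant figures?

36.964

Q is at the origin; QW is horizontal with |QW| = 27.9 and W on the −x side, so W = (-27.900, 0.0000). Since A1 is tangent to QW there, DW ⟂ QW, so D = W + (0, -8.7) = (-27.900, -8.7000). Since DT ⟂ TS (tangency), |DS| = √(8.7² + 27.9²) = 29.225 regardless of where T sits on A1. So S lies on both circle(Q, 54.6) and circle(D, 29.225); the below-QW intersection is S = (-42.890, -33.788). T is the foot of the tangent from S: T = (-36.358, -6.6633).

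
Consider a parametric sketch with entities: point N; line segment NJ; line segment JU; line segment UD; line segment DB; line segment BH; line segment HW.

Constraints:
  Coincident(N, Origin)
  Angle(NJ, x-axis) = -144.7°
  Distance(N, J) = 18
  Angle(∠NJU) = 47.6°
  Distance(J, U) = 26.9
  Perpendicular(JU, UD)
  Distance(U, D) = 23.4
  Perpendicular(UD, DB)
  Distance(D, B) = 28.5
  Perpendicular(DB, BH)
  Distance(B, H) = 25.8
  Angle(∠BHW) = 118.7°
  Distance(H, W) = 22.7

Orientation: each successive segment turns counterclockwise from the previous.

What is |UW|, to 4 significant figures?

15.83

DB ⟂ BH, so BH runs at -102.3°; with |BH| = 25.8, H = (-16.77, -12.41). ∠BHW = 118.7° gives HW at -41.00° from the x-axis; with |HW| = 22.7, W = (0.3669, -27.30). Then |UW| = |W − U| = 15.83.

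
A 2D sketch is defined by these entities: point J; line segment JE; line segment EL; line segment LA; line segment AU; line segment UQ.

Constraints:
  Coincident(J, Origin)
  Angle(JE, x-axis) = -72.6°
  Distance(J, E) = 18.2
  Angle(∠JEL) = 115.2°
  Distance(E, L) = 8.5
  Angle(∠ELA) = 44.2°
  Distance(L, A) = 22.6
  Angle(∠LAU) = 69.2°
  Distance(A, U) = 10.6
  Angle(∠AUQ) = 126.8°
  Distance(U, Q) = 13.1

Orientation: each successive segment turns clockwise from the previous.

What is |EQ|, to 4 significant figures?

7.596

J is at the origin; JE runs at -72.6° with length 18.2, so E = (5.443, -17.37). ∠JEL = 115.2° gives EL at -137.4° from the x-axis; with |EL| = 8.5, L = (-0.8143, -23.12). ∠ELA = 44.2° gives LA at 86.80° from the x-axis; with |LA| = 22.6, A = (0.4473, -0.5559). ∠LAU = 69.2° gives AU at -24.00° from the x-axis; with |AU| = 10.6, U = (10.13, -4.867). ∠AUQ = 126.8° gives UQ at -77.20° from the x-axis; with |UQ| = 13.1, Q = (13.03, -17.64). Then |EQ| = |Q − E| = 7.596.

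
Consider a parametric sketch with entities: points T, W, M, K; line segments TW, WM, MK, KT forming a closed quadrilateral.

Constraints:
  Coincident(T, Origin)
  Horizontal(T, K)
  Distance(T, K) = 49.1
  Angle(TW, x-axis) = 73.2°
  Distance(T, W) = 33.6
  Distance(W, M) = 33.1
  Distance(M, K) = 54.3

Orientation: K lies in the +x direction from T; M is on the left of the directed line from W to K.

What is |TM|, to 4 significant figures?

63.61

Checks: |WM| = 33.10 ✓; |MK| = 54.30 ✓.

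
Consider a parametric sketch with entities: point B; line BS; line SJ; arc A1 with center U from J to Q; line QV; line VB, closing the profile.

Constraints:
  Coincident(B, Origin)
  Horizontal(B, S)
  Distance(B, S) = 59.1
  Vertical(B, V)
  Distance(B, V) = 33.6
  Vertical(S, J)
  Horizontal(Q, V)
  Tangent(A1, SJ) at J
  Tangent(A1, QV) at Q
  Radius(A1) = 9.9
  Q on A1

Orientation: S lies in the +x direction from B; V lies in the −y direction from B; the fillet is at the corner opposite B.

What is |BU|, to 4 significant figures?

54.61

B and V share the same x with |BV| = 33.6 and V on the −y side, so V = (0.000, -33.60). The virtual corner opposite B is at (59.10, -33.60). Since A1 is tangent to SJ there, UJ ⟂ SJ and tangency of A1 to QV means the radius UQ is perpendicular to QV, with radius 9.9, so the center U sits 9.9 in from both sides at U = (49.20, -23.70). Then |BU| = |U − B| = 54.61.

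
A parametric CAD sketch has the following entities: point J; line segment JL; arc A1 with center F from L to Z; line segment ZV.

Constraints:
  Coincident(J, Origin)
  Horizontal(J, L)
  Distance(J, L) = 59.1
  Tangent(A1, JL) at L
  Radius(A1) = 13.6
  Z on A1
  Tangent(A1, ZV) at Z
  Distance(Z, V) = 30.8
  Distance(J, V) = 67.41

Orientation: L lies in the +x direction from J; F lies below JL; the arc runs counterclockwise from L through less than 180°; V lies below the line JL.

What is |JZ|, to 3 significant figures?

48.1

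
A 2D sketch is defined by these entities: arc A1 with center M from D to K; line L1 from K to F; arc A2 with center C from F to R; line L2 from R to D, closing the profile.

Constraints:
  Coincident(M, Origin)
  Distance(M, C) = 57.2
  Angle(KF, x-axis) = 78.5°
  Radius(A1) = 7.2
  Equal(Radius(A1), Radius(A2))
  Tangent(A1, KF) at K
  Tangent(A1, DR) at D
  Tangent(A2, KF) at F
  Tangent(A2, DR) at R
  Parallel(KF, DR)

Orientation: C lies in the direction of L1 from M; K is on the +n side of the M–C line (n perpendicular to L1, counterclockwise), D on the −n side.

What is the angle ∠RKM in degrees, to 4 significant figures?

75.87°

Tangency of A1 to both parallel lines with radius 7.2 puts K and D at M ± 7.2·n: K = (-7.055, 1.435), D = (7.055, -1.435). Equal radii place F and R the same way about C: F = C + 7.2·n = (4.348, 57.49), R = C − 7.2·n = (18.46, 54.62). Then cos ∠RKM = KR·KM / (|KR||KM|), giving 75.87°.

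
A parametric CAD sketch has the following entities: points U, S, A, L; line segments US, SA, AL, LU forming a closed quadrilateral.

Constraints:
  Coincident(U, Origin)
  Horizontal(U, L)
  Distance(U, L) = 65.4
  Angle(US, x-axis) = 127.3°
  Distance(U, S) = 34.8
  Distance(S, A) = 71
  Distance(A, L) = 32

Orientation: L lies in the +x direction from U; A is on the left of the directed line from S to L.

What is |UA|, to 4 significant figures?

57.23

U is at the origin; UL is horizontal with |UL| = 65.4 and L in +x, so L = (65.4, 0). US runs at 127.3° with |US| = 34.8, so S = (-21.09, 27.68). A is determined by |SA| = 71.0 and |AL| = 32.0 together: it lies at the intersection of circle(S, 71.0) and circle(L, 32.0). With |SL| = 90.81, the foot of the radical line on SL is 67.52 from S and the perpendicular offset is √(71.0² − 67.52²) = 21.95. Taking the left-of-SL solution: A = (49.91, 28.00).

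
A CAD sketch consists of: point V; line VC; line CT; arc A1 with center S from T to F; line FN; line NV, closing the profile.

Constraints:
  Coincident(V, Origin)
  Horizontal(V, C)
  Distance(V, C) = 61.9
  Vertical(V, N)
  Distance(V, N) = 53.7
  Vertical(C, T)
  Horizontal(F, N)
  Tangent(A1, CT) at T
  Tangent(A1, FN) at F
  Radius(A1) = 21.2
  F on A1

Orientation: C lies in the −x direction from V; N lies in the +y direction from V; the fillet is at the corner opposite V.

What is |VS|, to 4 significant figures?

52.08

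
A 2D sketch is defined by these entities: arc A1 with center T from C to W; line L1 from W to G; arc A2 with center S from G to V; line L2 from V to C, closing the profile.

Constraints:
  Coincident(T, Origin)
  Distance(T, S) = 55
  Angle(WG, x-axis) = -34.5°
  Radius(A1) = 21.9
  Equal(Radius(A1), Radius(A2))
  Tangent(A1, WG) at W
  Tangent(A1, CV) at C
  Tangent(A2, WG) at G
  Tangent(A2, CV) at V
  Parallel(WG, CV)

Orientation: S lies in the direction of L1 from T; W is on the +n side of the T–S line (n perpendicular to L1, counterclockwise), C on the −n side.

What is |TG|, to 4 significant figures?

59.20

Tangency of A1 to both parallel lines with radius 21.9 puts W and C at T ± 21.9·n: W = (12.40, 18.05), C = (-12.40, -18.05). Equal radii place G and V the same way about S: G = S + 21.9·n = (57.73, -13.10), V = S − 21.9·n = (32.92, -49.20). Then |TG| = |G − T| = 59.20.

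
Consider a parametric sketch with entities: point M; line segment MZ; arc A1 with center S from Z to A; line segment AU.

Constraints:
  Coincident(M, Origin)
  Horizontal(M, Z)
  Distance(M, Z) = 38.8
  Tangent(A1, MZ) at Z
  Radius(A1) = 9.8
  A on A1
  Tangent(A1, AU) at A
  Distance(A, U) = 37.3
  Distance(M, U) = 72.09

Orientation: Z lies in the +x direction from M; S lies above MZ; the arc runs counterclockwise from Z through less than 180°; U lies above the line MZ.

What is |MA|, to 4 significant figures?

48.86

M is at the origin; MZ is horizontal with |MZ| = 38.8 and Z on the +x side, so Z = (38.80, 0.000). Tangency of A1 to MZ means the radius SZ is perpendicular to MZ, so S = Z + (0, 9.8) = (38.80, 9.800). Since SA ⟂ AU (tangency), |SU| = √(9.8² + 37.3²) = 38.57 regardless of where A sits on A1. So U lies on both circle(M, 72.09) and circle(S, 38.57); the above-MZ intersection is U = (57.44, 43.56). A is the foot of the tangent from U: A = (48.30, 7.399).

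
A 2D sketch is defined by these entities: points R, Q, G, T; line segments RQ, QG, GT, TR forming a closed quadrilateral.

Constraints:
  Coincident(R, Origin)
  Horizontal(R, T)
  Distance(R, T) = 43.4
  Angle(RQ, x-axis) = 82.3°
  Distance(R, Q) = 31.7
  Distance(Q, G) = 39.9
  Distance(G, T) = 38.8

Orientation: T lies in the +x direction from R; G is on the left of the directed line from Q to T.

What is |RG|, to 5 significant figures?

58.258

Checks: |QG| = 39.90 ✓; |GT| = 38.80 ✓.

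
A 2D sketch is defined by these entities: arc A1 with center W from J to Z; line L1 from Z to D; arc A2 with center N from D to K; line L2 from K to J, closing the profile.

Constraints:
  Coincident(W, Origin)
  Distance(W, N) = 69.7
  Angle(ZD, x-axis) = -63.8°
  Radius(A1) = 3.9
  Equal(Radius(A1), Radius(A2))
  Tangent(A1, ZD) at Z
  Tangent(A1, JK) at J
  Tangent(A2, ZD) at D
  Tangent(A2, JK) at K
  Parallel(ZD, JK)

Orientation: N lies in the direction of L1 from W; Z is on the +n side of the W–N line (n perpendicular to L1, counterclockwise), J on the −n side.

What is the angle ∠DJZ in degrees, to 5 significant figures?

83.615°

Tangency of A1 to both parallel lines with radius 3.9 puts Z and J at W ± 3.9·n: Z = (3.4993, 1.7219), J = (-3.4993, -1.7219). Equal radii place D and K the same way about N: D = N + 3.9·n = (34.272, -60.817), K = N − 3.9·n = (27.274, -64.261). Then cos ∠DJZ = JD·JZ / (|JD||JZ|), giving 83.615°.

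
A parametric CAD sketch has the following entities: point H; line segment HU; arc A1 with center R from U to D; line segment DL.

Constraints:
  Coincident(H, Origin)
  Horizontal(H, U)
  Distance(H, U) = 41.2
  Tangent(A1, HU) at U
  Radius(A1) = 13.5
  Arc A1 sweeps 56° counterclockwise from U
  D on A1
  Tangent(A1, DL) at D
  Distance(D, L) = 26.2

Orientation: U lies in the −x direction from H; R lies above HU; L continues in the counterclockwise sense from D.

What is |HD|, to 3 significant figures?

30.6

H is at the origin; HU is horizontal with |HU| = 41.2 and U on the −x side, so U = (-41.2, 0.00). A1 meets HU tangentially, so RU is at right angles to HU, so R = U + (0, 13.5) = (-41.2, 13.5). On A1, U sits at bearing -90° from R; a 56° counterclockwise sweep puts D at bearing -34°, so D = R + 13.5·(cos -34°, sin -34°) = (-30.0, 5.95). Then |HD| = |D − H| = 30.6.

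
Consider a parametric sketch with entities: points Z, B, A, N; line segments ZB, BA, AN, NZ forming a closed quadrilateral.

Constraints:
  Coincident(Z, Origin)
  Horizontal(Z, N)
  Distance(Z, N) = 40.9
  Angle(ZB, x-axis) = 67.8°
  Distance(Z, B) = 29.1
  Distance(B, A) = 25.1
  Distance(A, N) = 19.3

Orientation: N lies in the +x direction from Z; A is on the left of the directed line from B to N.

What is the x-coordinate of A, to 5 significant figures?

34.530

Checks: ZB at 67.80° ✓; |BA| = 25.10 ✓; |AN| = 19.30 ✓.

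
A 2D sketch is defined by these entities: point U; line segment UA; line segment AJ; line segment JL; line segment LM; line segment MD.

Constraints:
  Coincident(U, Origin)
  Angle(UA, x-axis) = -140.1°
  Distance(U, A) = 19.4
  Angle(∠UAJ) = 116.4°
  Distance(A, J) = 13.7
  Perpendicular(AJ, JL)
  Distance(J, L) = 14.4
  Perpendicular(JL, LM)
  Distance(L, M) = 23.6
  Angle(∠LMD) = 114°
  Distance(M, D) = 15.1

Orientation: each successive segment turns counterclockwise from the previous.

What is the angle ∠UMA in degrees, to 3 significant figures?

122°

The perpendicularity gives JL at right angles to AJ, so JL runs at 13.5°; with |JL| = 14.4, L = (2.32, -22.4). JL ⟂ LM, so LM runs at 104°; with |LM| = 23.6, M = (-3.19, 0.544). Then cos ∠UMA = MU·MA / (|MU||MA|), giving 122°.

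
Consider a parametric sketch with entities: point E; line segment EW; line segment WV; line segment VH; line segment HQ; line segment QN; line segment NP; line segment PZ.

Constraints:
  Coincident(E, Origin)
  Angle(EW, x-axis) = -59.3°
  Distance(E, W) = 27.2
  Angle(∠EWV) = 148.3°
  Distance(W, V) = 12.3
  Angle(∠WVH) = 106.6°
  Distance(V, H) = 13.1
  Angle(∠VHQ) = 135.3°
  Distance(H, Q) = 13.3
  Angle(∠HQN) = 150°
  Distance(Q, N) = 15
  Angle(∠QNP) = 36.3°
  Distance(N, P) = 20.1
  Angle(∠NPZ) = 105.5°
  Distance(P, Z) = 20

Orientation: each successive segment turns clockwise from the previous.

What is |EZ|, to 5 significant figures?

47.551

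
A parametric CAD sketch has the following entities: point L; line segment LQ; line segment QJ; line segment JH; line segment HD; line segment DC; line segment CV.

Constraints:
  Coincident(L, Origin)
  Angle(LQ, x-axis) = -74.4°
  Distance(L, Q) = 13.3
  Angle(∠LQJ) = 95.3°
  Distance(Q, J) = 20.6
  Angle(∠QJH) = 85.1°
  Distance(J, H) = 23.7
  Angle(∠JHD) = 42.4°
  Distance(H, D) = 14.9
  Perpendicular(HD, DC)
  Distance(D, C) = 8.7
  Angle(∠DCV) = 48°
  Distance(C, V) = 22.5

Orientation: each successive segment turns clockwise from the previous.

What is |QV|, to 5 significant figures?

32.421

L is at the origin; LQ runs at -74.4° with length 13.3, so Q = (3.5766, -12.810). ∠LQJ = 95.3° gives QJ at -159.10° from the x-axis; with |QJ| = 20.6, J = (-15.668, -20.159). ∠QJH = 85.1° gives JH at 106.00° from the x-axis; with |JH| = 23.7, H = (-22.201, 2.6230). ∠JHD = 42.4° gives HD at -31.600° from the x-axis; with |HD| = 14.9, D = (-9.5099, -5.1844). The perpendicularity gives DC at right angles to HD, so DC runs at -121.60°; with |DC| = 8.7, C = (-14.069, -12.594). ∠DCV = 48.0° gives CV at 106.40° from the x-axis; with |CV| = 22.5, V = (-20.421, 8.9902). Then |QV| = |V − Q| = 32.421.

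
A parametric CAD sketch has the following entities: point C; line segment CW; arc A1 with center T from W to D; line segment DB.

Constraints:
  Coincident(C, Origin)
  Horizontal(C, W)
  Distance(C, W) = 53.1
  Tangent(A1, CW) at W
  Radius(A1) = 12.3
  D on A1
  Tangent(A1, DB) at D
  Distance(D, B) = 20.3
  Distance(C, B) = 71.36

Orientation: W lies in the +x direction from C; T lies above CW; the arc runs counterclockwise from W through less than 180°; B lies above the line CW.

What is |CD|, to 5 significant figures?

66.754

Checks: |CW| = 53.10 ✓; |TD| = 12.30 ✓; ∠(TD, DB) = 90.00° ✓; |DB| = 20.30 ✓; |CB| = 71.36 ✓.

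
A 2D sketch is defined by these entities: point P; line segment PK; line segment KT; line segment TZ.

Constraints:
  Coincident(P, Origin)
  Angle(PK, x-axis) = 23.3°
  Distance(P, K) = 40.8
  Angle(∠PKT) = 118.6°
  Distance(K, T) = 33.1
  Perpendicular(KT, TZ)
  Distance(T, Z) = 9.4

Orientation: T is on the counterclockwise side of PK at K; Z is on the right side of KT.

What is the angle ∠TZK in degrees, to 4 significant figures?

74.15°

P is at the origin; PK runs at 23.3° with length 40.8, so K = 40.8·(cos 23.3°, sin 23.3°) = (37.47, 16.14). ∠PKT = 118.6°, so KT runs at 23.3° + (180° − 118.6°) = 84.70° from the x-axis; with |KT| = 33.1, T = K + 33.1·(cos 84.70°, sin 84.70°) = (40.53, 49.10). KT is perpendicular to TZ; with |TZ| = 9.4 on the right of KT, Z = T + 9.4·(0.9957, -0.09237) = (49.89, 48.23). Then cos ∠TZK = ZT·ZK / (|ZT||ZK|), giving 74.15°.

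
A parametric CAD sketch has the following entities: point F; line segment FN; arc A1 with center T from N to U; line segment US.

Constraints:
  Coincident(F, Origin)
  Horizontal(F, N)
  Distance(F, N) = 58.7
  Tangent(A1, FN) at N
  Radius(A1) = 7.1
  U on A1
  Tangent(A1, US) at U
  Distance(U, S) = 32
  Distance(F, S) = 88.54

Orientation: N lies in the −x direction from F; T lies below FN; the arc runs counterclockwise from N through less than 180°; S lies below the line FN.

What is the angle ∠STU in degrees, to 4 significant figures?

77.49°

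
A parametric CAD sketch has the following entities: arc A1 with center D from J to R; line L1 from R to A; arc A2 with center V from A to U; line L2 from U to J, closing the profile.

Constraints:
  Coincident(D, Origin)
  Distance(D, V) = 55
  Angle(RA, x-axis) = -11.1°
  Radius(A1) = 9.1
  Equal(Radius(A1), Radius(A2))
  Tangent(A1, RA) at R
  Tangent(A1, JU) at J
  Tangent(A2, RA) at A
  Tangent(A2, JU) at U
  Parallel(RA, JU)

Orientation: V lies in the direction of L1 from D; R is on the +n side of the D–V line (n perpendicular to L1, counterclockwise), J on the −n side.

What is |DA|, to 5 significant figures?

55.748

Tangency of A1 to both parallel lines with radius 9.1 puts R and J at D ± 9.1·n: R = (1.7519, 8.9298), J = (-1.7519, -8.9298). Equal radii place A and U the same way about V: A = V + 9.1·n = (55.723, -1.6589), U = V − 9.1·n = (52.219, -19.518). Then |DA| = |A − D| = 55.748.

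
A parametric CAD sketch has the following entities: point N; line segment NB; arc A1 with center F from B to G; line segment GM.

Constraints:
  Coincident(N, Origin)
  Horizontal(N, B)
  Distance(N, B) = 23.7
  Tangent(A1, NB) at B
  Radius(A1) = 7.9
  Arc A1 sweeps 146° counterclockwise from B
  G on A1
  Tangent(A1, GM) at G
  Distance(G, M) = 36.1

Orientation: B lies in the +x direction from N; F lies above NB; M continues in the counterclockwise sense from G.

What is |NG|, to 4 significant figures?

31.61

N is at the origin; N and B share the same y with |NB| = 23.7 and B on the +x side, so B = (23.70, 0.000). Since A1 is tangent to NB there, FB ⟂ NB, so F = B + (0, 7.9) = (23.70, 7.900). On A1, B sits at bearing -90° from F; a 146° counterclockwise sweep puts G at bearing 56°, so G = F + 7.9·(cos 56°, sin 56°) = (28.12, 14.45). Then |NG| = |G − N| = 31.61.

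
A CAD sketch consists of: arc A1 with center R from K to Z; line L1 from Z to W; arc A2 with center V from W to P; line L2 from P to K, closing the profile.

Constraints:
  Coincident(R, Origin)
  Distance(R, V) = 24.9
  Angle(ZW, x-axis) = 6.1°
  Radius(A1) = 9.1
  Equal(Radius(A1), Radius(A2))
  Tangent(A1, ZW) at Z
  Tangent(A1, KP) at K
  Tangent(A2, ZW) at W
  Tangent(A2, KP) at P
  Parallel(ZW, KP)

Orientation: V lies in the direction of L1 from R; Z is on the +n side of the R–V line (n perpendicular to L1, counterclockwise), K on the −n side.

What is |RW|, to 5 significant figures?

26.511

The slot axis is L1's direction at 6.1°, so u = (cos 6.1°, sin 6.1°) = (0.99434, 0.10626) and n = (−sin 6.1°, cos 6.1°) = (-0.10626, 0.99434). R is at the origin and V lies 24.9 along u from R, so V = 24.9·u = (24.759, 2.6460). Tangency of A1 to both parallel lines with radius 9.1 puts Z and K at R ± 9.1·n: Z = (-0.96700, 9.0485), K = (0.96700, -9.0485). Equal radii place W and P the same way about V: W = V + 9.1·n = (23.792, 11.694), P = V − 9.1·n = (25.726, -6.4025). Then |RW| = |W − R| = 26.511.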